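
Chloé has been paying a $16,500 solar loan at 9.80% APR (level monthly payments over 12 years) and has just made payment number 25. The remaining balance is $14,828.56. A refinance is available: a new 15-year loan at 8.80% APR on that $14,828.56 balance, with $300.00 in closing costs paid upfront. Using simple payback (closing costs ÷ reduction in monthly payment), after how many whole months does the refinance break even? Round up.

Current payment = 16,500 × 9.8%/12 / (1 − (1+0.0081667)^−144) = $195.29.
Refinanced payment = 14,828.56 × 0.0073333 / (1 − (1+0.0073333)^−180) = $148.64.
Monthly savings = $195.29 − $148.64 = $46.65.
Break-even = $300.00 / $46.65 = 6.43 → 7 months.

7 months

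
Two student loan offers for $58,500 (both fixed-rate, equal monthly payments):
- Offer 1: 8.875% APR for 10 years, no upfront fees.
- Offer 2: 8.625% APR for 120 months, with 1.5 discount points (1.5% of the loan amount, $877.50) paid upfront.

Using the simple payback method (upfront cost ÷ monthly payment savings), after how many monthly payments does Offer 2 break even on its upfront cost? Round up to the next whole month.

Offer 1: at 8.875% the monthly rate is 0.0073958, so the payment is 58,500 × 0.0073958 / (1 − 1.0073958^−120) = $737.10.
Offer 2: monthly rate = 8.625%/12 = 0.0071875; payment = 58,500 × 0.0071875 / (1 − (1+0.0071875)^−120) = $729.23.
Monthly savings = $737.10 − $729.23 = $7.87.
Break-even = $877.50 / $7.87 = 111.50 → 112 months.

112 months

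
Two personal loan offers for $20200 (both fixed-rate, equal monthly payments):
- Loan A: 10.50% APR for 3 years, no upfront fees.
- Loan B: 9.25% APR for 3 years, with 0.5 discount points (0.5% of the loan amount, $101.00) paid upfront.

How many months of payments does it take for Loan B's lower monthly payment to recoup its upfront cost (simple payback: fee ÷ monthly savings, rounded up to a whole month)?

Loan A: monthly rate = 10.5%/12 = 0.0087500; payment = 20,200 × 0.0087500 / (1 − (1+0.0087500)^−36) = $656.55.
Loan B: monthly rate = 9.25%/12 = 0.0077083; payment = 20,200 × 0.0077083 / (1 − (1+0.0077083)^−36) = $644.71.
Monthly savings = $656.55 − $644.71 = $11.84.
Break-even = $101.00 / $11.84 = 8.53 → 9 months.

9 months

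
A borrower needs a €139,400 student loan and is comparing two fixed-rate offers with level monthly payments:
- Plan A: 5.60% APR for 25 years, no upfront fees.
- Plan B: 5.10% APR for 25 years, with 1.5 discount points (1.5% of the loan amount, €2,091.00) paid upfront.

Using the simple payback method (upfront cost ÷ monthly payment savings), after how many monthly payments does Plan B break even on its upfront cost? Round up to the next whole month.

51 months

Plan A: at 5.60% the monthly rate is 0.0046667, so the payment is 139,400 × 0.0046667 / (1 − 1.0046667^−300) = €864.38.
Plan B: at 5.10% the monthly rate is 0.0042500, so the payment is 139,400 × 0.0042500 / (1 − 1.0042500^−300) = €823.06.
Monthly savings = €864.38 − €823.06 = €41.32.
Break-even = €2,091.00 / €41.32 = 50.61 → 51 months.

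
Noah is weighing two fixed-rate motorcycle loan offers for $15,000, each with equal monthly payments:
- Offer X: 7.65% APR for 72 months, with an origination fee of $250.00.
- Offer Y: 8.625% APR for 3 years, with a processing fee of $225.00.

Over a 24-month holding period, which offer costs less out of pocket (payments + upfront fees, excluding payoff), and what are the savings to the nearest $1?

Offer X by $5,110

Offer X: monthly rate = 7.65%/12 = 0.0063750; payment = 15,000 × 0.0063750 / (1 − (1+0.0063750)^−72) = $260.44.
Offer Y: monthly rate = 8.625%/12 = 0.0071875; payment = 15,000 × 0.0071875 / (1 − (1+0.0071875)^−36) = $474.38.
Over 24 months: Offer X costs 24 × $260.44 + $250.00 = $6,500.56; Offer Y costs 24 × $474.38 + $225.00 = $11,610.12.
Offer X is cheaper by $11,610.12 − $6,500.56 = $5,109.56.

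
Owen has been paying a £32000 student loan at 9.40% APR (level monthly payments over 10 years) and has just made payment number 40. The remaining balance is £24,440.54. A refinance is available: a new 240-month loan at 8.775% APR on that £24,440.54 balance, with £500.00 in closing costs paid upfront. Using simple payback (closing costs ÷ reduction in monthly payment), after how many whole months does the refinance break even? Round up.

Current payment = 32,000 × 9.4%/12 / (1 − (1+0.0078333)^−120) = £412.32.
Refinanced payment = 24,440.54 × 0.0073125 / (1 − (1+0.0073125)^−240) = £216.37.
Monthly savings = £412.32 − £216.37 = £195.95.
Break-even = £500.00 / £195.95 = 2.55 → 3 months.

3 months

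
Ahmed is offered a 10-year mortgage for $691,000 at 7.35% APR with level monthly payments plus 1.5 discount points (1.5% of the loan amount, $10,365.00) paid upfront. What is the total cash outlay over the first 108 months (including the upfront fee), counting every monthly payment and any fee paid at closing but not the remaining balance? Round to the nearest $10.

$890,380

At 7.35% the monthly rate is 0.0061250, so the payment is 691,000 × 0.0061250 / (1 − 1.0061250^−120) = $8,148.30.
Total outlay = 108 × $8,148.30 + $10,365.00 = $890,381.40.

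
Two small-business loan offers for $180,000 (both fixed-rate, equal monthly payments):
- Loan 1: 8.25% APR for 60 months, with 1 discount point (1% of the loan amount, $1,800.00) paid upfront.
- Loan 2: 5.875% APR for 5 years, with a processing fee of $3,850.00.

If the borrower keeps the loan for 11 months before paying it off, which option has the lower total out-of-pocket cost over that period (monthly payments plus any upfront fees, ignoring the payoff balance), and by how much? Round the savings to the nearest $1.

Loan 1: at 8.25% the monthly rate is 0.0068750, so the payment is 180,000 × 0.0068750 / (1 − 1.0068750^−60) = $3,671.33.
Loan 2: monthly rate = 5.875%/12 = 0.0048958; payment = 180,000 × 0.0048958 / (1 − (1+0.0048958)^−60) = $3,469.45.
Over 11 months: Loan 1 costs 11 × $3,671.33 + $1,800.00 = $42,184.63; Loan 2 costs 11 × $3,469.45 + $3,850.00 = $42,013.95.
Loan 2 is cheaper by $42,184.63 − $42,013.95 = $170.68.

Loan 2 by $171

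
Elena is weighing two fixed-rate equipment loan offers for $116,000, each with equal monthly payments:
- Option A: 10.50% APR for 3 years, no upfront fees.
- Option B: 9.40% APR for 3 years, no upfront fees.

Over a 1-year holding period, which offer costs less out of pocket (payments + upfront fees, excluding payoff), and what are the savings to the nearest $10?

Option A: at 10.50% the monthly rate is 0.0087500, so the payment is 116,000 × 0.0087500 / (1 − 1.0087500^−36) = $3,770.28.
Option B: at 9.40% the monthly rate is 0.0078333, so the payment is 116,000 × 0.0078333 / (1 − 1.0078333^−36) = $3,710.40.
Over 12 months: Option A costs 12 × $3,770.28 = $45,243.36; Option B costs 12 × $3,710.40 = $44,524.80.
Option B is cheaper by $45,243.36 − $44,524.80 = $718.56.

Option B by $720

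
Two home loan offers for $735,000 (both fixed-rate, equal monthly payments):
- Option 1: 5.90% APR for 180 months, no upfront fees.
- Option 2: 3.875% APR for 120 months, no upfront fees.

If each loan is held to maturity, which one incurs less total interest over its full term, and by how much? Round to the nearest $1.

Option 2 by $221,536

Option 1: at 5.90% the monthly rate is 0.0049167, so the payment is 735,000 × 0.0049167 / (1 − 1.0049167^−180) = $6,162.71.
Total interest on Option 1 = 180 × $6,162.71 − $735,000 = $374,287.80.
Option 2: at 3.875% the monthly rate is 0.0032292, so the payment is 735,000 × 0.0032292 / (1 − 1.0032292^−120) = $7,397.93.
Total interest on Option 2 = 120 × $7,397.93 − $735,000 = $152,751.60.
Option 2 is lower by $221,536.20.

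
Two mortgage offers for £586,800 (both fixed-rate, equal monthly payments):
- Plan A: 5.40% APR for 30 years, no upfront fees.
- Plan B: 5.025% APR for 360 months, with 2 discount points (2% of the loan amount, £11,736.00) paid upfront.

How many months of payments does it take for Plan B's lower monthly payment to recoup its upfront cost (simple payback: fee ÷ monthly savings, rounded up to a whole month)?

87 months

Plan A: at 5.40% the monthly rate is 0.0045000, so the payment is 586,800 × 0.0045000 / (1 − 1.0045000^−360) = £3,295.06.
Plan B: at 5.025% the monthly rate is 0.0041875, so the payment is 586,800 × 0.0041875 / (1 − 1.0041875^−360) = £3,159.04.
Monthly savings = £3,295.06 − £3,159.04 = £136.02.
Break-even = £11,736.00 / £136.02 = 86.28 → 87 months.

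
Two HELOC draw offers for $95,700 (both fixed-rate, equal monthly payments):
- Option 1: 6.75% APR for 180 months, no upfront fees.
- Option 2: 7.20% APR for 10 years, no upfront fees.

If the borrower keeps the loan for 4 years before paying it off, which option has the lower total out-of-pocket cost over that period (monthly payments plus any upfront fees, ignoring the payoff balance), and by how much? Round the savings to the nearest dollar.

Option 1: at 6.75% the monthly rate is 0.0056250, so the payment is 95,700 × 0.0056250 / (1 − 1.0056250^−180) = $846.86.
Option 2: at 7.20% the monthly rate is 0.0060000, so the payment is 95,700 × 0.0060000 / (1 − 1.0060000^−120) = $1,121.05.
Over 48 months: Option 1 costs 48 × $846.86 = $40,649.28; Option 2 costs 48 × $1,121.05 = $53,810.40.
Option 1 is cheaper by $53,810.40 − $40,649.28 = $13,161.12.

Option 1 by $13,161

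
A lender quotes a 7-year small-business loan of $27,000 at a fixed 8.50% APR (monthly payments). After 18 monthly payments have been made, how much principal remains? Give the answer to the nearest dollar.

$22,480

With monthly rate i = 8.5%/12 = 0.0070833, the balance after k of n payments is P · [(1+i)^n − (1+i)^k] / [(1+i)^n − 1].
(1+0.0070833)^84 = 1.80923229 and (1+0.0070833)^18 = 1.13547442, so the balance is 27,000 × (1.80923229 − 1.13547442) / (1.80923229 − 1) = $22,479.90.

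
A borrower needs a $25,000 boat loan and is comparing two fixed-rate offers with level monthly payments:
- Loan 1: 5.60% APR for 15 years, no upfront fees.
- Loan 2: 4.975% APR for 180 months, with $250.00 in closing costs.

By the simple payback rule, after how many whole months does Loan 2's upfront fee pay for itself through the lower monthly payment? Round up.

Loan 1: monthly rate = 5.6%/12 = 0.0046667; payment = 25,000 × 0.0046667 / (1 − (1+0.0046667)^−180) = $205.60.
Loan 2: monthly rate = 4.975%/12 = 0.0041458; payment = 25,000 × 0.0041458 / (1 − (1+0.0041458)^−180) = $197.37.
Monthly savings = $205.60 − $197.37 = $8.23.
Break-even = $250.00 / $8.23 = 30.38 → 31 months.

31 months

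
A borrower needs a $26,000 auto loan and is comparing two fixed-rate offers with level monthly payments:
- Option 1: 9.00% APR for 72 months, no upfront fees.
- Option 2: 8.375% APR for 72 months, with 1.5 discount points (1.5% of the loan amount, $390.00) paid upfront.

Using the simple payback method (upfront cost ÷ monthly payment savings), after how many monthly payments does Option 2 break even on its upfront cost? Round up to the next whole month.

49 months

Option 1: monthly rate = 9%/12 = 0.0075000; payment = 26,000 × 0.0075000 / (1 − (1+0.0075000)^−72) = $468.66.
Option 2: at 8.375% the monthly rate is 0.0069792, so the payment is 26,000 × 0.0069792 / (1 − 1.0069792^−72) = $460.64.
Monthly savings = $468.66 − $460.64 = $8.02.
Break-even = $390.00 / $8.02 = 48.63 → 49 months.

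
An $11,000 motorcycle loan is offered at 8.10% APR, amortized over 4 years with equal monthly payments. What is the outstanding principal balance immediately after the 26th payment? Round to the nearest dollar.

$5,484

With monthly rate i = 8.1%/12 = 0.0067500, the balance after k of n payments is P · [(1+i)^n − (1+i)^k] / [(1+i)^n − 1].
(1+0.0067500)^48 = 1.38114297 and (1+0.0067500)^26 = 1.19113941, so the balance is 11,000 × (1.38114297 − 1.19113941) / (1.38114297 − 1) = $5,483.61.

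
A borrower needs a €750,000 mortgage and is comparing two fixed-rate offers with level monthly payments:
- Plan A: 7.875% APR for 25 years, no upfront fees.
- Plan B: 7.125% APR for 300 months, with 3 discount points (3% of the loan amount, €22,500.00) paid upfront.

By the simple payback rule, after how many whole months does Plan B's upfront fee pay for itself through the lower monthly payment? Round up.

62 months

Plan A: at 7.875% the monthly rate is 0.0065625, so the payment is 750,000 × 0.0065625 / (1 − 1.0065625^−300) = €5,726.65.
Plan B: monthly rate = 7.125%/12 = 0.0059375; payment = 750,000 × 0.0059375 / (1 − (1+0.0059375)^−300) = €5,360.80.
Monthly savings = €5,726.65 − €5,360.80 = €365.85.
Break-even = €22,500.00 / €365.85 = 61.50 → 62 months.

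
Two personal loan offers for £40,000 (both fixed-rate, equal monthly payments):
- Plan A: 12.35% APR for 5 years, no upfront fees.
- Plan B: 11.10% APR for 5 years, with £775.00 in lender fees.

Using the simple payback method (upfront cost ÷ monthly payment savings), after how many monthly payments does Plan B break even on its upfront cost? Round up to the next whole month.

Plan A: monthly rate = 12.35%/12 = 0.0102917; payment = 40,000 × 0.0102917 / (1 − (1+0.0102917)^−60) = £896.87.
Plan B: at 11.10% the monthly rate is 0.0092500, so the payment is 40,000 × 0.0092500 / (1 − 1.0092500^−60) = £871.69.
Monthly savings = £896.87 − £871.69 = £25.18.
Break-even = £775.00 / £25.18 = 30.78 → 31 months.

31 months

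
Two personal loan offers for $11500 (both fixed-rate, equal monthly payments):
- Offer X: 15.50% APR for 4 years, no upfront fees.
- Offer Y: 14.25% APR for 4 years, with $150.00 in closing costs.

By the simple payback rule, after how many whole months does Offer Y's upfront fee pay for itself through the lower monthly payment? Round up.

Offer X: at 15.50% the monthly rate is 0.0129167, so the payment is 11,500 × 0.0129167 / (1 − 1.0129167^−48) = $322.98.
Offer Y: at 14.25% the monthly rate is 0.0118750, so the payment is 11,500 × 0.0118750 / (1 − 1.0118750^−48) = $315.70.
Monthly savings = $322.98 − $315.70 = $7.28.
Break-even = $150.00 / $7.28 = 20.60 → 21 months.

21 months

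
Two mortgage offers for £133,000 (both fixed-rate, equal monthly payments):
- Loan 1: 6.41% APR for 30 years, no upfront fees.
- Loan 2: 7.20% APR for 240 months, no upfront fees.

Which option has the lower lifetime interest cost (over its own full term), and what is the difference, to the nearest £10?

Loan 2 by £48,480

Loan 1: at 6.41% the monthly rate is 0.0053417, so the payment is 133,000 × 0.0053417 / (1 − 1.0053417^−360) = £832.79.
Total interest on Loan 1 = 360 × £832.79 − £133,000 = £166,804.40.
Loan 2: monthly rate = 7.2%/12 = 0.0060000; payment = 133,000 × 0.0060000 / (1 − (1+0.0060000)^−240) = £1,047.17.
Total interest on Loan 2 = 240 × £1,047.17 − £133,000 = £118,320.80.
Loan 2 is lower by £48,483.60.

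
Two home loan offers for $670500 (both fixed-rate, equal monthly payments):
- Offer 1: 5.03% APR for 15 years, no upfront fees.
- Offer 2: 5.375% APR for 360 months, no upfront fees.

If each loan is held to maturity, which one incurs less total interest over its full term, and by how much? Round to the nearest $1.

Offer 1 by $395,363

Offer 1: monthly rate = 5.03%/12 = 0.0041917; payment = 670,500 × 0.0041917 / (1 − (1+0.0041917)^−180) = $5,312.76.
Total interest on Offer 1 = 180 × $5,312.76 − $670,500 = $285,796.80.
Offer 2: at 5.375% the monthly rate is 0.0044792, so the payment is 670,500 × 0.0044792 / (1 − 1.0044792^−360) = $3,754.61.
Total interest on Offer 2 = 360 × $3,754.61 − $670,500 = $681,159.60.
Offer 1 is lower by $395,362.80.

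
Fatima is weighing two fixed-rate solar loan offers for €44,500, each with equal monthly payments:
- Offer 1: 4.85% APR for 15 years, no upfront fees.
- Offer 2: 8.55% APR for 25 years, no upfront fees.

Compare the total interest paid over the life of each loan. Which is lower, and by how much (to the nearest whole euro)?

Offer 1: at 4.85% the monthly rate is 0.0040417, so the payment is 44,500 × 0.0040417 / (1 − 1.0040417^−180) = €348.44.
Total interest on Offer 1 = 180 × €348.44 − €44,500 = €18,219.20.
Offer 2: at 8.55% the monthly rate is 0.0071250, so the payment is 44,500 × 0.0071250 / (1 − 1.0071250^−300) = €359.83.
Total interest on Offer 2 = 300 × €359.83 − €44,500 = €63,449.00.
Offer 1 is lower by €45,229.80.

Offer 1 by €45,230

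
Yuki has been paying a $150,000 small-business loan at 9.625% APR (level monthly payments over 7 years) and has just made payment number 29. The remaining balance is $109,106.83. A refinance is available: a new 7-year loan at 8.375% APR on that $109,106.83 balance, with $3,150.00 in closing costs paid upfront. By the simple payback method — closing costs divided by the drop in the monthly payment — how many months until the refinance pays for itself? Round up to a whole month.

5 months

Current payment = 150,000 × 9.625%/12 / (1 − (1+0.0080208)^−84) = $2,461.21.
Refinanced payment = 109,106.83 × 0.0069792 / (1 − (1+0.0069792)^−84) = $1,721.02.
Monthly savings = $2,461.21 − $1,721.02 = $740.19.
Break-even = $3,150.00 / $740.19 = 4.26 → 5 months.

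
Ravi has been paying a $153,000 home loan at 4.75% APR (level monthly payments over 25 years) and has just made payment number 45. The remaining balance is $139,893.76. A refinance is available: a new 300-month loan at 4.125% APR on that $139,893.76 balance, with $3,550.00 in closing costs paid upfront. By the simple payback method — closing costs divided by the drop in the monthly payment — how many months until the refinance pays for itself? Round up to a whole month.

29 months

Current payment = 153,000 × 4.75%/12 / (1 − (1+0.0039583)^−300) = $872.28.
Refinanced payment = 139,893.76 × 0.0034375 / (1 − (1+0.0034375)^−300) = $748.10.
Monthly savings = $872.28 − $748.10 = $124.18.
Break-even = $3,550.00 / $124.18 = 28.59 → 29 months.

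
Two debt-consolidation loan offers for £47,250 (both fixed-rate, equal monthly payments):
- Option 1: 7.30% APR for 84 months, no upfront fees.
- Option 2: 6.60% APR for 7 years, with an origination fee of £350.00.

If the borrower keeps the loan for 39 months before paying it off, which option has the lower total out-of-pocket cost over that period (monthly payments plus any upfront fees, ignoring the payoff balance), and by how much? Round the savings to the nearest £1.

Option 1: monthly rate = 7.3%/12 = 0.0060833; payment = 47,250 × 0.0060833 / (1 − (1+0.0060833)^−84) = £720.08.
Option 2: at 6.60% the monthly rate is 0.0055000, so the payment is 47,250 × 0.0055000 / (1 − 1.0055000^−84) = £703.93.
Over 39 months: Option 1 costs 39 × £720.08 = £28,083.12; Option 2 costs 39 × £703.93 + £350.00 = £27,803.27.
Option 2 is cheaper by £28,083.12 − £27,803.27 = £279.85.

Option 2 by £280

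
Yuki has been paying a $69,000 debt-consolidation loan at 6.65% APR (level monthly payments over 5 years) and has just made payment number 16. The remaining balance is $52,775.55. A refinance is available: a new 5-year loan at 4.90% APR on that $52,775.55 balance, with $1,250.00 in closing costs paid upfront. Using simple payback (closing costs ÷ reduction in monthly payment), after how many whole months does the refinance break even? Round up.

Current payment = 69,000 × 6.65%/12 / (1 − (1+0.0055417)^−60) = $1,354.92.
Refinanced payment = 52,775.55 × 0.0040833 / (1 − (1+0.0040833)^−60) = $993.52.
Monthly savings = $1,354.92 − $993.52 = $361.40.
Break-even = $1,250.00 / $361.40 = 3.46 → 4 months.

4 months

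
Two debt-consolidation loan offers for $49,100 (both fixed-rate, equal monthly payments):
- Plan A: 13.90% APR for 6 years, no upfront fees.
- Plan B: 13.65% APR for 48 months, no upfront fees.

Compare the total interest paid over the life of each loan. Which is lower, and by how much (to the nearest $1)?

Plan B by $8,666

Plan A: monthly rate = 13.9%/12 = 0.0115833; payment = 49,100 × 0.0115833 / (1 − (1+0.0115833)^−72) = $1,009.11.
Total interest on Plan A = 72 × $1,009.11 − $49,100 = $23,555.92.
Plan B: at 13.65% the monthly rate is 0.0113750, so the payment is 49,100 × 0.0113750 / (1 − 1.0113750^−48) = $1,333.13.
Total interest on Plan B = 48 × $1,333.13 − $49,100 = $14,890.24.
Plan B is lower by $8,665.68.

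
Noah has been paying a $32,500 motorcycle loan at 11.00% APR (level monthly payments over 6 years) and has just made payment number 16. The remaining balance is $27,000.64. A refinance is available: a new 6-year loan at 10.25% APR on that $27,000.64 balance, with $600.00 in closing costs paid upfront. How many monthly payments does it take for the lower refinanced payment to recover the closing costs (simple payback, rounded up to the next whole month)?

Current payment = 32,500 × 11%/12 / (1 − (1+0.0091667)^−72) = $618.61.
Refinanced payment = 27,000.64 × 0.0085417 / (1 − (1+0.0085417)^−72) = $503.62.
Monthly savings = $618.61 − $503.62 = $114.99.
Break-even = $600.00 / $114.99 = 5.22 → 6 months.

6 months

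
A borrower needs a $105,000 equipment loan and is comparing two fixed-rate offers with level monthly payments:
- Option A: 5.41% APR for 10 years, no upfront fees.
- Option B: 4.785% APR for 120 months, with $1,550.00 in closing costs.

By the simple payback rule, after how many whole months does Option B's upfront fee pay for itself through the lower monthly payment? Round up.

Option A: monthly rate = 5.41%/12 = 0.0045083; payment = 105,000 × 0.0045083 / (1 − (1+0.0045083)^−120) = $1,134.85.
Option B: at 4.785% the monthly rate is 0.0039875, so the payment is 105,000 × 0.0039875 / (1 − 1.0039875^−120) = $1,102.69.
Monthly savings = $1,134.85 − $1,102.69 = $32.16.
Break-even = $1,550.00 / $32.16 = 48.20 → 49 months.

49 months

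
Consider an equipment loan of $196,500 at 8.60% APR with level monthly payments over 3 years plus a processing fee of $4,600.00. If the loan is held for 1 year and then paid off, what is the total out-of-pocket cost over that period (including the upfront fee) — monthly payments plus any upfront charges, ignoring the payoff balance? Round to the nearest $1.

Monthly rate = 8.6%/12 = 0.0071667; payment = 196,500 × 0.0071667 / (1 − (1+0.0071667)^−36) = $6,212.13.
Total outlay = 12 × $6,212.13 + $4,600.00 = $79,145.56.

$79,146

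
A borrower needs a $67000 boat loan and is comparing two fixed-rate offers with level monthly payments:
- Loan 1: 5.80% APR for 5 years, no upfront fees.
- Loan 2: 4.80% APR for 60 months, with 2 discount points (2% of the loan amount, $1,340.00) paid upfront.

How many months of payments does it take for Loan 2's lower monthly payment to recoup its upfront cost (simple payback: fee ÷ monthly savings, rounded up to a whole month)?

44 months

Loan 1: monthly rate = 5.8%/12 = 0.0048333; payment = 67,000 × 0.0048333 / (1 − (1+0.0048333)^−60) = $1,289.08.
Loan 2: monthly rate = 4.8%/12 = 0.0040000; payment = 67,000 × 0.0040000 / (1 − (1+0.0040000)^−60) = $1,258.24.
Monthly savings = $1,289.08 − $1,258.24 = $30.84.
Break-even = $1,340.00 / $30.84 = 43.45 → 44 months.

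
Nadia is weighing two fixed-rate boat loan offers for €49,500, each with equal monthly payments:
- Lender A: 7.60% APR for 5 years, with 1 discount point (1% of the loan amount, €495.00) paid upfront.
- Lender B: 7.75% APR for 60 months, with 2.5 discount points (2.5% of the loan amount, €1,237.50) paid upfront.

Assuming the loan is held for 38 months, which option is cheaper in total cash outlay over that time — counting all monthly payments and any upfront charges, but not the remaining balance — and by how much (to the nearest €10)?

Lender A: monthly rate = 7.6%/12 = 0.0063333; payment = 49,500 × 0.0063333 / (1 − (1+0.0063333)^−60) = €994.23.
Lender B: monthly rate = 7.75%/12 = 0.0064583; payment = 49,500 × 0.0064583 / (1 − (1+0.0064583)^−60) = €997.77.
Over 38 months: Lender A costs 38 × €994.23 + €495.00 = €38,275.74; Lender B costs 38 × €997.77 + €1,237.50 = €39,152.76.
Lender A is cheaper by €39,152.76 − €38,275.74 = €877.02.

Lender A by €880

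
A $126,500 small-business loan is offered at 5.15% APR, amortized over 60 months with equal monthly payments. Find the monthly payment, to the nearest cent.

At 5.15% the monthly rate is 0.0042917, so the payment is 126,500 × 0.0042917 / (1 − 1.0042917^−60) = $2,395.91.

$2,395.91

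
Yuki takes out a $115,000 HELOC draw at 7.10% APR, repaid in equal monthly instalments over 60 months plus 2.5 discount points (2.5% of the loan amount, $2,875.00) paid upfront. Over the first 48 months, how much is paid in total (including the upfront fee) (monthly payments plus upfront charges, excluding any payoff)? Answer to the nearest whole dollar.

At 7.10% the monthly rate is 0.0059167, so the payment is 115,000 × 0.0059167 / (1 − 1.0059167^−60) = $2,282.57.
Total outlay = 48 × $2,282.57 + $2,875.00 = $112,438.36.

$112,438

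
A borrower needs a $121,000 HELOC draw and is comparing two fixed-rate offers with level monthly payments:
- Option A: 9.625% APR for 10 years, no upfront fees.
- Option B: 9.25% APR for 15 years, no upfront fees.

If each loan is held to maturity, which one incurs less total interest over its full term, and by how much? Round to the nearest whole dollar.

Option A by $35,278

Option A: at 9.625% the monthly rate is 0.0080208, so the payment is 121,000 × 0.0080208 / (1 − 1.0080208^−120) = $1,574.00.
Total interest on Option A = 120 × $1,574.00 − $121,000 = $67,880.00.
Option B: monthly rate = 9.25%/12 = 0.0077083; payment = 121,000 × 0.0077083 / (1 − (1+0.0077083)^−180) = $1,245.32.
Total interest on Option B = 180 × $1,245.32 − $121,000 = $103,157.60.
Option A is lower by $35,277.60.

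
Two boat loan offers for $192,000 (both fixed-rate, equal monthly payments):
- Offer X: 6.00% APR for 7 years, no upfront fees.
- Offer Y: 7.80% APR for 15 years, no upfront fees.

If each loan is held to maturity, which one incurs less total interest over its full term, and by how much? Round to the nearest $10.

Offer X: at 6.00% the monthly rate is 0.0050000, so the payment is 192,000 × 0.0050000 / (1 − 1.0050000^−84) = $2,804.84.
Total interest on Offer X = 84 × $2,804.84 − $192,000 = $43,606.56.
Offer Y: monthly rate = 7.8%/12 = 0.0065000; payment = 192,000 × 0.0065000 / (1 − (1+0.0065000)^−180) = $1,812.75.
Total interest on Offer Y = 180 × $1,812.75 − $192,000 = $134,295.00.
Offer X is lower by $90,688.44.

Offer X by $90,690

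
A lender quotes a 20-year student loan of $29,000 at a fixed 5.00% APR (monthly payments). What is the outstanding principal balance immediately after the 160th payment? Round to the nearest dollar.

$12,998

With monthly rate i = 5%/12 = 0.0041667, the balance after k of n payments is P · [(1+i)^n − (1+i)^k] / [(1+i)^n − 1].
(1+0.0041667)^240 = 2.71264029 and (1+0.0041667)^160 = 1.94503821, so the balance is 29,000 × (2.71264029 − 1.94503821) / (2.71264029 − 1) = $12,997.74.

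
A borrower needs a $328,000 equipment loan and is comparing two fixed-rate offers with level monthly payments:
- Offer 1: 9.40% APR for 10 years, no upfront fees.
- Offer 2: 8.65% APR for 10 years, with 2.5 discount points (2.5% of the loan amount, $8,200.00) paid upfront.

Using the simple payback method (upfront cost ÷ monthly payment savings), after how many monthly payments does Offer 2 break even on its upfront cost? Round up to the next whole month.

Offer 1: monthly rate = 9.4%/12 = 0.0078333; payment = 328,000 × 0.0078333 / (1 − (1+0.0078333)^−120) = $4,226.30.
Offer 2: at 8.65% the monthly rate is 0.0072083, so the payment is 328,000 × 0.0072083 / (1 − 1.0072083^−120) = $4,093.09.
Monthly savings = $4,226.30 − $4,093.09 = $133.21.
Break-even = $8,200.00 / $133.21 = 61.56 → 62 months.

62 months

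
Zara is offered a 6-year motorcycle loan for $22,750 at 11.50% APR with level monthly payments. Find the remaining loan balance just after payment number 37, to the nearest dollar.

$12,998

With monthly rate i = 11.5%/12 = 0.0095833, the balance after k of n payments is P · [(1+i)^n − (1+i)^k] / [(1+i)^n − 1].
(1+0.0095833)^72 = 1.98717637 and (1+0.0095833)^37 = 1.42318180, so the balance is 22,750 × (1.98717637 − 1.42318180) / (1.98717637 − 1) = $12,997.55.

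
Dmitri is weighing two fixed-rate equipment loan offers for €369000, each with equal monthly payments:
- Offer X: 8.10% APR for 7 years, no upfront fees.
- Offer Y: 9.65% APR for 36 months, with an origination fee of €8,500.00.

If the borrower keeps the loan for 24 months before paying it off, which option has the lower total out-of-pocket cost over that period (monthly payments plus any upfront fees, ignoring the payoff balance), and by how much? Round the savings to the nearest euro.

Offer X: at 8.10% the monthly rate is 0.0067500, so the payment is 369,000 × 0.0067500 / (1 − 1.0067500^−84) = €5,769.71.
Offer Y: at 9.65% the monthly rate is 0.0080417, so the payment is 369,000 × 0.0080417 / (1 − 1.0080417^−36) = €11,846.05.
Over 24 months: Offer X costs 24 × €5,769.71 = €138,473.04; Offer Y costs 24 × €11,846.05 + €8,500.00 = €292,805.20.
Offer X is cheaper by €292,805.20 − €138,473.04 = €154,332.16.

Offer X by €154,332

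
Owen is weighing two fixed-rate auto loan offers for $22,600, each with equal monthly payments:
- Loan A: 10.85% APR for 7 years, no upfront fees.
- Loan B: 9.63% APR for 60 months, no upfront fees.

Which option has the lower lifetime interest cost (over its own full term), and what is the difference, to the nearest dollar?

Loan B by $3,791

Loan A: monthly rate = 10.85%/12 = 0.0090417; payment = 22,600 × 0.0090417 / (1 − (1+0.0090417)^−84) = $385.19.
Total interest on Loan A = 84 × $385.19 − $22,600 = $9,755.96.
Loan B: at 9.63% the monthly rate is 0.0080250, so the payment is 22,600 × 0.0080250 / (1 − 1.0080250^−60) = $476.08.
Total interest on Loan B = 60 × $476.08 − $22,600 = $5,964.80.
Loan B is lower by $3,791.16.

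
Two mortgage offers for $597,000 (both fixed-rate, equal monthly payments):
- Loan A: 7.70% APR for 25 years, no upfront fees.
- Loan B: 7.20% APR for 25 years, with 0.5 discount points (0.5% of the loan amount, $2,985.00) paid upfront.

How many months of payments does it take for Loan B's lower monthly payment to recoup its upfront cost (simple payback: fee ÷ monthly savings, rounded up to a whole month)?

Loan A: at 7.70% the monthly rate is 0.0064167, so the payment is 597,000 × 0.0064167 / (1 − 1.0064167^−300) = $4,489.73.
Loan B: at 7.20% the monthly rate is 0.0060000, so the payment is 597,000 × 0.0060000 / (1 − 1.0060000^−300) = $4,295.94.
Monthly savings = $4,489.73 − $4,295.94 = $193.79.
Break-even = $2,985.00 / $193.79 = 15.40 → 16 months.

16 months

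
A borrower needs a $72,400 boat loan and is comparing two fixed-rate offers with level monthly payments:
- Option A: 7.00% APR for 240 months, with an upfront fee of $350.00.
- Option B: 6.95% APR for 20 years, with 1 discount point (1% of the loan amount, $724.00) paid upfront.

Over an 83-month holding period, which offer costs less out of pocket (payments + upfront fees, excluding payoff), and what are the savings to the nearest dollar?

Option A by $194

Option A: at 7.00% the monthly rate is 0.0058333, so the payment is 72,400 × 0.0058333 / (1 − 1.0058333^−240) = $561.32.
Option B: at 6.95% the monthly rate is 0.0057917, so the payment is 72,400 × 0.0057917 / (1 − 1.0057917^−240) = $559.15.
Over 83 months: Option A costs 83 × $561.32 + $350.00 = $46,939.56; Option B costs 83 × $559.15 + $724.00 = $47,133.45.
Option A is cheaper by $47,133.45 − $46,939.56 = $193.89.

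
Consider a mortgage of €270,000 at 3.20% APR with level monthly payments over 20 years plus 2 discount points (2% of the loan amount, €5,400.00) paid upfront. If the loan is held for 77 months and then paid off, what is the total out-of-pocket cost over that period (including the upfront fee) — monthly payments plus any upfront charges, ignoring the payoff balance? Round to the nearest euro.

At 3.20% the monthly rate is 0.0026667, so the payment is 270,000 × 0.0026667 / (1 − 1.0026667^−240) = €1,524.59.
Total outlay = 77 × €1,524.59 + €5,400.00 = €122,793.43.

€122,793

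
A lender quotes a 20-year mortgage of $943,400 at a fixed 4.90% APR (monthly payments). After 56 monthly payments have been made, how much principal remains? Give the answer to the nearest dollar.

With monthly rate i = 4.9%/12 = 0.0040833, the balance after k of n payments is P · [(1+i)^n − (1+i)^k] / [(1+i)^n − 1].
(1+0.0040833)^240 = 2.65914488 and (1+0.0040833)^56 = 1.25633792, so the balance is 943,400 × (2.65914488 − 1.25633792) / (2.65914488 − 1) = $797,644.68.

$797,645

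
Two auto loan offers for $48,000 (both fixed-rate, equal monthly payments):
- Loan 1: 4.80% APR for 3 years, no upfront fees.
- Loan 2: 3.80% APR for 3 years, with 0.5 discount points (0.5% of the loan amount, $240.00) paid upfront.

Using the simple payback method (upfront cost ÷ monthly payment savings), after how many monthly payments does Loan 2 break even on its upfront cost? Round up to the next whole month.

12 months

Loan 1: at 4.80% the monthly rate is 0.0040000, so the payment is 48,000 × 0.0040000 / (1 − 1.0040000^−36) = $1,434.30.
Loan 2: at 3.80% the monthly rate is 0.0031667, so the payment is 48,000 × 0.0031667 / (1 − 1.0031667^−36) = $1,412.88.
Monthly savings = $1,434.30 − $1,412.88 = $21.42.
Break-even = $240.00 / $21.42 = 11.20 → 12 months.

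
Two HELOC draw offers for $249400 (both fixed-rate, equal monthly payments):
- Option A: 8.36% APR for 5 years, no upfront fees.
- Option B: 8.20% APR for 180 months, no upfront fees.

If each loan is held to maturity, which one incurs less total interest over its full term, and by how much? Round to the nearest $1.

Option A: at 8.36% the monthly rate is 0.0069667, so the payment is 249,400 × 0.0069667 / (1 − 1.0069667^−60) = $5,100.01.
Total interest on Option A = 60 × $5,100.01 − $249,400 = $56,600.60.
Option B: at 8.20% the monthly rate is 0.0068333, so the payment is 249,400 × 0.0068333 / (1 − 1.0068333^−180) = $2,412.28.
Total interest on Option B = 180 × $2,412.28 − $249,400 = $184,810.40.
Option A is lower by $128,209.80.

Option A by $128,210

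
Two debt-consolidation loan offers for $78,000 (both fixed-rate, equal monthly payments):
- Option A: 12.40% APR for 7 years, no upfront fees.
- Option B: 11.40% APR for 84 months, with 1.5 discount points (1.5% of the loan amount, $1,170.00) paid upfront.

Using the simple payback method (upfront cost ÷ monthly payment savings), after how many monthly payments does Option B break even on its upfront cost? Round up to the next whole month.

Option A: monthly rate = 12.4%/12 = 0.0103333; payment = 78,000 × 0.0103333 / (1 − (1+0.0103333)^−84) = $1,393.65.
Option B: monthly rate = 11.4%/12 = 0.0095000; payment = 78,000 × 0.0095000 / (1 − (1+0.0095000)^−84) = $1,352.01.
Monthly savings = $1,393.65 − $1,352.01 = $41.64.
Break-even = $1,170.00 / $41.64 = 28.10 → 29 months.

29 months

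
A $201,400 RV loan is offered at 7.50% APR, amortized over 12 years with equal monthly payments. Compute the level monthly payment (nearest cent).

$2,125.23

At 7.50% the monthly rate is 0.0062500, so the payment is 201,400 × 0.0062500 / (1 − 1.0062500^−144) = $2,125.23.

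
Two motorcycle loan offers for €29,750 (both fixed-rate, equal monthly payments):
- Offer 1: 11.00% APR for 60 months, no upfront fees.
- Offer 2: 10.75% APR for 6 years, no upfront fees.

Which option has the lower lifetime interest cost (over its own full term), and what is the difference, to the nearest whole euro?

Offer 1 by €1,687

Offer 1: at 11.00% the monthly rate is 0.0091667, so the payment is 29,750 × 0.0091667 / (1 − 1.0091667^−60) = €646.84.
Total interest on Offer 1 = 60 × €646.84 − €29,750 = €9,060.40.
Offer 2: monthly rate = 10.75%/12 = 0.0089583; payment = 29,750 × 0.0089583 / (1 − (1+0.0089583)^−72) = €562.46.
Total interest on Offer 2 = 72 × €562.46 − €29,750 = €10,747.12.
Offer 1 is lower by €1,686.72.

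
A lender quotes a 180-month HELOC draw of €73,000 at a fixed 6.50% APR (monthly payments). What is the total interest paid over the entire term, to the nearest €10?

€41,460

Monthly rate = 6.5%/12 = 0.0054167; payment = 73,000 × 0.0054167 / (1 − (1+0.0054167)^−180) = €635.91.
Total paid = 180 × €635.91 = €114,463.80; interest = €114,463.80 − €73,000 = €41,463.80.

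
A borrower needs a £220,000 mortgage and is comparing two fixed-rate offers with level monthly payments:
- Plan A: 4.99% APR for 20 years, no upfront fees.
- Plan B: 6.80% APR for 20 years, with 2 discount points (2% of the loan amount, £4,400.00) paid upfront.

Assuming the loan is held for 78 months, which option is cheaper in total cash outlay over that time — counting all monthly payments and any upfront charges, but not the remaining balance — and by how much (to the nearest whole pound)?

Plan A: at 4.99% the monthly rate is 0.0041583, so the payment is 220,000 × 0.0041583 / (1 − 1.0041583^−240) = £1,450.69.
Plan B: monthly rate = 6.8%/12 = 0.0056667; payment = 220,000 × 0.0056667 / (1 − (1+0.0056667)^−240) = £1,679.35.
Over 78 months: Plan A costs 78 × £1,450.69 = £113,153.82; Plan B costs 78 × £1,679.35 + £4,400.00 = £135,389.30.
Plan A is cheaper by £135,389.30 − £113,153.82 = £22,235.48.

Plan A by £22,235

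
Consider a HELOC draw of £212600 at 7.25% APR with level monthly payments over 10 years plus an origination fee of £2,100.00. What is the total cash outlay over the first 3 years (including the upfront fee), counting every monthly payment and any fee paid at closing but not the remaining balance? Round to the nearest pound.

At 7.25% the monthly rate is 0.0060417, so the payment is 212,600 × 0.0060417 / (1 − 1.0060417^−120) = £2,495.95.
Total outlay = 36 × £2,495.95 + £2,100.00 = £91,954.20.

£91,954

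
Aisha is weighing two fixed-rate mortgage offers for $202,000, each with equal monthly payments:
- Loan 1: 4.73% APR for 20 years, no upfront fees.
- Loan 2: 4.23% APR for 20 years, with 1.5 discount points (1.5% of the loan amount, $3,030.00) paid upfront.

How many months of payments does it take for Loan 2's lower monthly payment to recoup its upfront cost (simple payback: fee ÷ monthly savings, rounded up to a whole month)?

56 months

Loan 1: at 4.73% the monthly rate is 0.0039417, so the payment is 202,000 × 0.0039417 / (1 − 1.0039417^−240) = $1,303.17.
Loan 2: monthly rate = 4.23%/12 = 0.0035250; payment = 202,000 × 0.0035250 / (1 − (1+0.0035250)^−240) = $1,248.70.
Monthly savings = $1,303.17 − $1,248.70 = $54.47.
Break-even = $3,030.00 / $54.47 = 55.63 → 56 months.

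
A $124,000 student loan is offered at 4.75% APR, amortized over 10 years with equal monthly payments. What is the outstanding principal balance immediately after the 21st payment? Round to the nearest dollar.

$106,315

With monthly rate i = 4.75%/12 = 0.0039583, the balance after k of n payments is P · [(1+i)^n − (1+i)^k] / [(1+i)^n − 1].
(1+0.0039583)^120 = 1.60650718 and (1+0.0039583)^21 = 1.08649934, so the balance is 124,000 × (1.60650718 − 1.08649934) / (1.60650718 − 1) = $106,315.27.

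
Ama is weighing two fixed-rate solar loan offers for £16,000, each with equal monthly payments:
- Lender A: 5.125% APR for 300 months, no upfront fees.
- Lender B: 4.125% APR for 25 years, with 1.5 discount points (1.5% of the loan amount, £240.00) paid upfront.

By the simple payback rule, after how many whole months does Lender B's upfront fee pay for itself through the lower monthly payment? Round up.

Lender A: monthly rate = 5.125%/12 = 0.0042708; payment = 16,000 × 0.0042708 / (1 − (1+0.0042708)^−300) = £94.70.
Lender B: monthly rate = 4.125%/12 = 0.0034375; payment = 16,000 × 0.0034375 / (1 − (1+0.0034375)^−300) = £85.56.
Monthly savings = £94.70 − £85.56 = £9.14.
Break-even = £240.00 / £9.14 = 26.26 → 27 months.

27 months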